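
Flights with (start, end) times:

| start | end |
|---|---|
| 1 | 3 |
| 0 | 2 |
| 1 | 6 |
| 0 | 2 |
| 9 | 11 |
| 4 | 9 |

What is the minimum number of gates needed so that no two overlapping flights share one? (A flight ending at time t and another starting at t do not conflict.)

The answer is the maximum number of intervals overlapping at any instant.
Events (time:±→running): 0:+→1 0:+→2 1:+→3 1:+→4 … peak 4.

4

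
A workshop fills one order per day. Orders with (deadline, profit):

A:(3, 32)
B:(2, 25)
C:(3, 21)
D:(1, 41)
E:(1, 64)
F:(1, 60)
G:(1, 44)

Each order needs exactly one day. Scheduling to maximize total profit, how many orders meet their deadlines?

3

Take jobs in profit order; each goes to the latest open slot no later than its deadline.
Profit order: E=64 F=60 G=44 D=41 A=32 B=25 C=21
Assign: E→slot 1, F skipped, G skipped, D skipped, A→slot 3, B→slot 2, C skipped.
Slots: [1:E] [2:B] [3:A]
3 of 7 scheduled.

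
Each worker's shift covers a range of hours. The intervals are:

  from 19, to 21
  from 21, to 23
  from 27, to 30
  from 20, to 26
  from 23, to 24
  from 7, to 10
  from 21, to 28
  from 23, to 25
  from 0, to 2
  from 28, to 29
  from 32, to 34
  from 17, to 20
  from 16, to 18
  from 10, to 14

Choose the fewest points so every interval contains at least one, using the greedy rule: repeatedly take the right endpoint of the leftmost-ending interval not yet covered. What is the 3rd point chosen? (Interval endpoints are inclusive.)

Process intervals by earliest right end; each time one isn't hit yet, stab at its right endpoint.
By right end: [0,2]  [7,10]  [10,14]  [16,18]  [17,20]  [19,21]  [21,23]  [23,24]  [23,25]  [20,26]  [21,28]  [28,29]  [27,30]  [32,34]
[0,2] uncovered → point at 2; [7,10] uncovered → point at 10; [16,18] uncovered → point at 18; [19,21] uncovered → point at 21; [23,24] uncovered → point at 24; [28,29] uncovered → point at 29; [32,34] uncovered → point at 34.
Points: 2, 10, 18, 21, 24, 29, 34 (7 total).

18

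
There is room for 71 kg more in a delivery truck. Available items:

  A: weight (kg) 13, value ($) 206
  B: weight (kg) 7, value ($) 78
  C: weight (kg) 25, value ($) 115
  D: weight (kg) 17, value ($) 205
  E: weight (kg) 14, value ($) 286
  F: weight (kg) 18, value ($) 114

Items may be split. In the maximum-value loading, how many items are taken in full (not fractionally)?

Greedy by value/weight ratio, highest first.
Order: E (286/14=20.43) > A (206/13=15.85) > D (205/17=12.06) > B (78/7=11.14) > F (114/18=6.33) > C (115/25=4.60)
Fill: take E (14 @ 286) → take A (13 @ 206) → take D (17 @ 205) → take B (7 @ 78) → take F (18 @ 114) → take 2/25 of C → 9.20; 71/71 used.
5 item(s) taken whole; one partial (take 2/25 of C).

5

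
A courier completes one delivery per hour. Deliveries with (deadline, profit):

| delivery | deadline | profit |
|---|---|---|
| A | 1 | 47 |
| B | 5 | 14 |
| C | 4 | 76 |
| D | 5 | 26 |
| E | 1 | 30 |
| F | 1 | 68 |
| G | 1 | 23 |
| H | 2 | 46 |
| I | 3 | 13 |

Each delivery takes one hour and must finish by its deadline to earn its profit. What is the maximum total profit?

Profit order: C=76 F=68 A=47 H=46 E=30 D=26 G=23 B=14 I=13
Assign: C→slot 4, F→slot 1, A skipped, H→slot 2, E skipped, D→slot 5, G skipped, B→slot 3, I skipped.
Slots: [1:F] [2:H] [3:B] [4:C] [5:D]
Profit = 68 + 46 + 14 + 76 + 26 = 230

230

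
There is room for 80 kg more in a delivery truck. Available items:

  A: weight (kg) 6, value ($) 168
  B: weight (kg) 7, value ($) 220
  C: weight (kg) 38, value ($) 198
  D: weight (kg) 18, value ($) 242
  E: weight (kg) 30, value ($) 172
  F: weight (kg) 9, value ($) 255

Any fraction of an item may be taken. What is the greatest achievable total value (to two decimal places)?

1109.11

Greedy by value/weight ratio, highest first.
Order: B (220/7=31.43) > F (255/9=28.33) > A (168/6=28.00) > D (242/18=13.44) > E (172/30=5.73) > C (198/38=5.21)
Fill: take B (7 @ 220) → take F (9 @ 255) → take A (6 @ 168) → take D (18 @ 242) → take E (30 @ 172) → take 10/38 of C → 52.11; 80/80 used.
Total value = 1109.11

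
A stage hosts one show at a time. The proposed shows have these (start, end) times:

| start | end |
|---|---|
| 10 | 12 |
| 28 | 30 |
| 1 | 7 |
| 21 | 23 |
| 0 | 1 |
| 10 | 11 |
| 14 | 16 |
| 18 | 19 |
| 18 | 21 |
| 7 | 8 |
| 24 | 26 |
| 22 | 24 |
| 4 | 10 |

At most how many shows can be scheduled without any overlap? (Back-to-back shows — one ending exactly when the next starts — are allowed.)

Sorted by end: (0,1)  (1,7)  (7,8)  (4,10)  (10,11)  (10,12)  (14,16)  (18,19)  (18,21)  (21,23)  (22,24)  (24,26)  (28,30)
take (0,1); take (1,7); take (7,8); take (10,11); skip (10,12); take (14,16); take (18,19); skip (18,21); take (21,23); take (24,26); take (28,30).
Selected 9 shows.

9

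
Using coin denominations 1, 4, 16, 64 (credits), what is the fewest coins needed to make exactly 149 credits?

Use the largest denomination that fits, subtract, and repeat.
149 − 2×64→21 − 1×16→5 − 1×4→1 − 1×1→0
Total coins = 2 + 1 + 1 + 1 = 5

5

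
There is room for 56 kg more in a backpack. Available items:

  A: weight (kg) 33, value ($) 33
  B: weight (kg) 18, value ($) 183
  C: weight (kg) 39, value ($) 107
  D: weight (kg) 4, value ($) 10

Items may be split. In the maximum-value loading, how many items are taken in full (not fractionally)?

Ratios (sorted): B 10.17, C 2.74, D 2.50, A 1.00
take B (18 @ 183); take 38/39 of C → 104.26. Capacity used 56/56.
1 item(s) taken whole; one partial (take 38/39 of C).

1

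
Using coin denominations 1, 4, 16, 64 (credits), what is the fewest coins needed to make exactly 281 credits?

Greedy: take as many of the largest coin as possible, then repeat with the remainder.
281 = 4×64 + 1×16 + 2×4 + 1×1
Total coins = 4 + 1 + 2 + 1 = 8

8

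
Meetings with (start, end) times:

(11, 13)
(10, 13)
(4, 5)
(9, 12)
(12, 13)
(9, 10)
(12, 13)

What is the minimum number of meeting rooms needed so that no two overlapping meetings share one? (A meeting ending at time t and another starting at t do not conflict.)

The answer is the maximum number of intervals overlapping at any instant.
starts: [4, 9, 9, 10, 11, 12, 12]
ends:   [5, 10, 12, 13, 13, 13, 13]
s4→1 e5→0 s9→1 s9→2 e10→1 s10→2 s11→3 e12→2 s12→3 s12→4  — peak 4.

4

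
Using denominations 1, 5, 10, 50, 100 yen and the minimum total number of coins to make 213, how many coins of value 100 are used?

213 − 2×100→13 − 1×10→3 − 3×1→0
Count of 100: 2

2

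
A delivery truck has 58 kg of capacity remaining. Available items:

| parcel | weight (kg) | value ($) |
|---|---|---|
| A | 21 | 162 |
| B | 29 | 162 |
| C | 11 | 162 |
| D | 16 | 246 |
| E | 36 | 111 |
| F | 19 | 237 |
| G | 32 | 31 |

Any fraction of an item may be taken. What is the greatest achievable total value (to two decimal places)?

Greedy by value/weight ratio, highest first.
Ratios (sorted): D 15.38, C 14.73, F 12.47, A 7.71, B 5.59, E 3.08, G 0.97
take D (16 @ 246); take C (11 @ 162); take F (19 @ 237); take 12/21 of A → 92.57. Capacity used 58/58.
Total value = 737.57

737.57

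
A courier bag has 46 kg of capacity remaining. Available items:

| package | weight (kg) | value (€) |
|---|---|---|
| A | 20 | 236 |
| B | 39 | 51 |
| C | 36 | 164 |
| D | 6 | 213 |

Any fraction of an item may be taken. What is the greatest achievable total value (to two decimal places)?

540.11

Sort by value per unit weight and fill in that order.
Order: D (213/6=35.50) > A (236/20=11.80) > C (164/36=4.56) > B (51/39=1.31)
Fill: take D (6 @ 213) → take A (20 @ 236) → take 20/36 of C → 91.11; 46/46 used.
Total value = 540.11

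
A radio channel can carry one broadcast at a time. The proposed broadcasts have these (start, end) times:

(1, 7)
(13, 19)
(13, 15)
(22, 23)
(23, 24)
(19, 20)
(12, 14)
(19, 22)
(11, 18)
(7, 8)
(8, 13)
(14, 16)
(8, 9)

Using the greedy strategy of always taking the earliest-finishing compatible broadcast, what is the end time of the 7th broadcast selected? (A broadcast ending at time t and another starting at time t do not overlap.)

Order by finish time; keep every interval that doesn't clash with the previous kept one.
By end time: (1,7), (7,8), (8,9), (8,13), (12,14), (13,15), (14,16), (11,18), (13,19), (19,20), (19,22), (22,23), (23,24).
Pick (1,7); next start ≥ 7 → (7,8); next start ≥ 8 → (8,9); next start ≥ 9 → (12,14); next start ≥ 14 → (14,16); next start ≥ 16 → (19,20); next start ≥ 20 → (22,23); next start ≥ 23 → (23,24).
Selected: (1,7) (7,8) (8,9) (12,14) (14,16) (19,20) (22,23) (23,24)

23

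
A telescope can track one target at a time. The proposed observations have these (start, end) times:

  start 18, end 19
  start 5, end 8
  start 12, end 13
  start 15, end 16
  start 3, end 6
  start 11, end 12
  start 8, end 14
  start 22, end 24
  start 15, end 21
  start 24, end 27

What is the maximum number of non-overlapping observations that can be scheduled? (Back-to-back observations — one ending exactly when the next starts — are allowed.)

7

Order by finish time; keep every interval that doesn't clash with the previous kept one.
Sorted by end: (3,6)  (5,8)  (11,12)  (12,13)  (8,14)  (15,16)  (18,19)  (15,21)  (22,24)  (24,27)
take (3,6); take (11,12); take (12,13); take (15,16); take (18,19); take (22,24); take (24,27).
Selected 7 observations.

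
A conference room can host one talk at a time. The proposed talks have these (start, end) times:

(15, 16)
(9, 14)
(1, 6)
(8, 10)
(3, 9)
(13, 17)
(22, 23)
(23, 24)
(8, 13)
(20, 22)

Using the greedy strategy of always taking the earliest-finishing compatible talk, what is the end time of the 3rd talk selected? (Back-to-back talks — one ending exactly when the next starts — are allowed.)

16

Order by finish time; keep every interval that doesn't clash with the previous kept one.
Sorted by end: (1,6)  (3,9)  (8,10)  (8,13)  (9,14)  (15,16)  (13,17)  (20,22)  (22,23)  (23,24)
take (1,6); skip (3,9); take (8,10); take (15,16); skip (13,17); take (20,22); take (22,23); take (23,24).
Selected: (1,6) (8,10) (15,16) (20,22) (22,23) (23,24)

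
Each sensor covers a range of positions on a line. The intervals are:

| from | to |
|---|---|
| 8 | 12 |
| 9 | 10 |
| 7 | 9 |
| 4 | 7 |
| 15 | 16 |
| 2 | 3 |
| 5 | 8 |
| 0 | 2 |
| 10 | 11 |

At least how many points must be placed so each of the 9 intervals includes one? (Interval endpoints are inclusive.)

4

Sorted: [0,2] [2,3] [4,7] [5,8] [7,9] [9,10] [10,11] [8,12] [15,16]
{[0,2],[2,3]} hit by 2; {[4,7],[5,8],[7,9]} hit by 7; {[9,10],[10,11],[8,12]} hit by 10; {[15,16]} hit by 16.
Points: 2, 7, 10, 16 (4 total).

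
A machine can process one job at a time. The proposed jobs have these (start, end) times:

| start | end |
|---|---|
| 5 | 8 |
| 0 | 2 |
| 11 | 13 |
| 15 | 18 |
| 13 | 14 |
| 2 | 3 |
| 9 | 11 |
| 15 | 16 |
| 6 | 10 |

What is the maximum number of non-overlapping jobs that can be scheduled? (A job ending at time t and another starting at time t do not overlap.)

By end time: (0,2), (2,3), (5,8), (6,10), (9,11), (11,13), (13,14), (15,16), (15,18).
Pick (0,2); next start ≥ 2 → (2,3); next start ≥ 3 → (5,8); next start ≥ 8 → (9,11); next start ≥ 11 → (11,13); next start ≥ 13 → (13,14); next start ≥ 14 → (15,16).
Selected 7 jobs.

7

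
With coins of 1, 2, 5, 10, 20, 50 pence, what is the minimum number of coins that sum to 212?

Use the largest denomination that fits, subtract, and repeat.
212 − 4×50→12 − 1×10→2 − 1×2→0
Total coins = 4 + 1 + 1 = 6

6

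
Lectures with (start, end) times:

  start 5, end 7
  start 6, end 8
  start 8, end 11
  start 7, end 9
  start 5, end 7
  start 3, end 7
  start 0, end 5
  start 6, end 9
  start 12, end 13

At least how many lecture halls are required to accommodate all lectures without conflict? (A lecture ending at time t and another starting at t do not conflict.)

The answer is the maximum number of intervals overlapping at any instant.
starts: [0, 3, 5, 5, 6, 6, 7, 8, 12]
ends:   [5, 7, 7, 7, 8, 9, 9, 11, 13]
s0→1 s3→2 e5→1 s5→2 s5→3 s6→4 s6→5  — peak 5.

5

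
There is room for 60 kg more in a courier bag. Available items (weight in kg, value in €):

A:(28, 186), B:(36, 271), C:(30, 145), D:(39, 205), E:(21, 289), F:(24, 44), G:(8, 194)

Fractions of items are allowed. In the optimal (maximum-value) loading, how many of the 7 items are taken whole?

Sort by value per unit weight and fill in that order.
Ratios (sorted): G 24.25, E 13.76, B 7.53, A 6.64, D 5.26, C 4.83, F 1.83
take G (8 @ 194); take E (21 @ 289); take 31/36 of B → 233.36. Capacity used 60/60.
2 item(s) taken whole; one partial (take 31/36 of B).

2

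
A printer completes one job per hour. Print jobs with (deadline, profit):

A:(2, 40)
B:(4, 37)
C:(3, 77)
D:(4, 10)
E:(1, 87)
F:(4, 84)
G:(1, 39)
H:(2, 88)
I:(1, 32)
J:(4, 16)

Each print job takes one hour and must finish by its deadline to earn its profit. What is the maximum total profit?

336

Take jobs in profit order; each goes to the latest open slot no later than its deadline.
Profit order: H=88 E=87 F=84 C=77 A=40 G=39 B=37 I=32 J=16 D=10
Assign: H→slot 2, E→slot 1, F→slot 4, C→slot 3, A skipped, G skipped, B skipped, I skipped, J skipped, D skipped.
Slots: [1:E] [2:H] [3:C] [4:F]
Profit = 87 + 88 + 77 + 84 = 336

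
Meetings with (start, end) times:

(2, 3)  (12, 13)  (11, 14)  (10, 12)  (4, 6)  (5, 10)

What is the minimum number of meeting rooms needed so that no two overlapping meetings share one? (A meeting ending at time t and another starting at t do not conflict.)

2

The answer is the maximum number of intervals overlapping at any instant.
starts: [2, 4, 5, 10, 11, 12]
ends:   [3, 6, 10, 12, 13, 14]
s2→1 e3→0 s4→1 s5→2  — peak 2.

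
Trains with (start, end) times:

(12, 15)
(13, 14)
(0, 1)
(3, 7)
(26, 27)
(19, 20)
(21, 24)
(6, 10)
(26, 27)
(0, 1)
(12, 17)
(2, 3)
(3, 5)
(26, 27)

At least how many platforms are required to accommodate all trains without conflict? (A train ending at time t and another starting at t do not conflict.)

The answer is the maximum number of intervals overlapping at any instant.
starts: [0, 0, 2, 3, 3, 6, 12, 12, 13, 19, 21, 26, 26, 26]
ends:   [1, 1, 3, 5, 7, 10, 14, 15, 17, 20, 24, 27, 27, 27]
s0→1 s0→2 e1→1 e1→0 s2→1 e3→0 s3→1 s3→2 e5→1 s6→2 e7→1 e10→0 s12→1 s12→2 s13→3  — peak 3.

3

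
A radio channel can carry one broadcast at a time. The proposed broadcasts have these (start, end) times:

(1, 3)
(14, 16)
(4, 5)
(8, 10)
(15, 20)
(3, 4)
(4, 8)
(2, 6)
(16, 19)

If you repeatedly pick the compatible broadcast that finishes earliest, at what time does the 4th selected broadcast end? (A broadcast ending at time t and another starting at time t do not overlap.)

Greedy by earliest finish: after sorting by end time, pick each interval compatible with the last pick.
By end time: (1,3), (3,4), (4,5), (2,6), (4,8), (8,10), (14,16), (16,19), (15,20).
Pick (1,3); next start ≥ 3 → (3,4); next start ≥ 4 → (4,5); next start ≥ 5 → (8,10); next start ≥ 10 → (14,16); next start ≥ 16 → (16,19).
Selected: (1,3) (3,4) (4,5) (8,10) (14,16) (16,19)

10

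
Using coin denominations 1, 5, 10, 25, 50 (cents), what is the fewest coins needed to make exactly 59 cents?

Use the largest denomination that fits, subtract, and repeat.
59 − 1×50→9 − 1×5→4 − 4×1→0
Total coins = 1 + 1 + 4 = 6

6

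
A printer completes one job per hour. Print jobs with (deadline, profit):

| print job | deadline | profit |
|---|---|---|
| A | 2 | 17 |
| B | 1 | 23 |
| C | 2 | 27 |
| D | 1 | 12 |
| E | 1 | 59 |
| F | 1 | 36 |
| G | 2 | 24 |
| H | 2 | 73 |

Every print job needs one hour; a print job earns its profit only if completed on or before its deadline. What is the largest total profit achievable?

132

By profit: H(d2,73), E(d1,59), F(d1,36), C(d2,27), G(d2,24), B(d1,23), A(d2,17), D(d1,12)
H→slot 2; E→slot 1; F skipped; C skipped; G skipped; B skipped; A skipped; D skipped.
Profit = 59 + 73 = 132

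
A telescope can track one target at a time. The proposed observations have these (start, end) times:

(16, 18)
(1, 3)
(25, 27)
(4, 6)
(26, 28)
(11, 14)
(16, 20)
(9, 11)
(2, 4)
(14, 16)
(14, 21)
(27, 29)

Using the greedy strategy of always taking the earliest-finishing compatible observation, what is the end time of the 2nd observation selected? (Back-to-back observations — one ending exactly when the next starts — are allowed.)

Order by finish time; keep every interval that doesn't clash with the previous kept one.
Sorted by end: (1,3)  (2,4)  (4,6)  (9,11)  (11,14)  (14,16)  (16,18)  (16,20)  (14,21)  (25,27)  (26,28)  (27,29)
take (1,3); take (4,6); take (9,11); take (11,14); take (14,16); take (16,18); take (25,27); take (27,29).
Selected: (1,3) (4,6) (9,11) (11,14) (14,16) (16,18) (25,27) (27,29)

6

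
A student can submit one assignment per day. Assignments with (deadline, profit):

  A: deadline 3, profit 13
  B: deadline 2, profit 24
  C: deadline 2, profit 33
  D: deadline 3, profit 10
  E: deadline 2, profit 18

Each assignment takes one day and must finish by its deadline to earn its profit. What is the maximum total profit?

70

Profit order: C=33 B=24 E=18 A=13 D=10
Assign: C→slot 2, B→slot 1, E skipped, A→slot 3, D skipped.
Slots: [1:B] [2:C] [3:A]
Profit = 24 + 33 + 13 = 70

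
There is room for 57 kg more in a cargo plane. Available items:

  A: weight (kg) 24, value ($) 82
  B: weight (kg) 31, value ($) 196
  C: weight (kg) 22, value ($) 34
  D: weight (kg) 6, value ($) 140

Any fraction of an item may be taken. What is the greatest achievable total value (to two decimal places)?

404.33

Ratios (sorted): D 23.33, B 6.32, A 3.42, C 1.55
take D (6 @ 140); take B (31 @ 196); take 20/24 of A → 68.33. Capacity used 57/57.
Total value = 404.33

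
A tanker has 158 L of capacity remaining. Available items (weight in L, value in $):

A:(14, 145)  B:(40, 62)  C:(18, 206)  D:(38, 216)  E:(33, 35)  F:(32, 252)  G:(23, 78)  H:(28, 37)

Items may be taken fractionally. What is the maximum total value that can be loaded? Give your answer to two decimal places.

948.15

Greedy by value/weight ratio, highest first.
Ratios (sorted): C 11.44, A 10.36, F 7.88, D 5.68, G 3.39, B 1.55, H 1.32, E 1.06
take C (18 @ 206); take A (14 @ 145); take F (32 @ 252); take D (38 @ 216); take G (23 @ 78); take 33/40 of B → 51.15. Capacity used 158/158.
Total value = 948.15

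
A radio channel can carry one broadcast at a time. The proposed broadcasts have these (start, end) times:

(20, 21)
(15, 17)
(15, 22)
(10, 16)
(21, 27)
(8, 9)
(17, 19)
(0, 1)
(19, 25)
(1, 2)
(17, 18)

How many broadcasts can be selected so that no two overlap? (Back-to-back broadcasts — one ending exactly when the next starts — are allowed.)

By end time: (0,1), (1,2), (8,9), (10,16), (15,17), (17,18), (17,19), (20,21), (15,22), (19,25), (21,27).
Pick (0,1); next start ≥ 1 → (1,2); next start ≥ 2 → (8,9); next start ≥ 9 → (10,16); next start ≥ 16 → (17,18); next start ≥ 18 → (20,21); next start ≥ 21 → (21,27).
Selected 7 broadcasts.

7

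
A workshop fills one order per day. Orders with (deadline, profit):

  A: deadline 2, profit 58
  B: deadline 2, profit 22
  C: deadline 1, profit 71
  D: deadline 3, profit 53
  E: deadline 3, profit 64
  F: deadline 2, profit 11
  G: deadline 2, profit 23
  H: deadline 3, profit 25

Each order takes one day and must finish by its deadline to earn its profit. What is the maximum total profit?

By profit: C(d1,71), E(d3,64), A(d2,58), D(d3,53), H(d3,25), G(d2,23), B(d2,22), F(d2,11)
C→slot 1; E→slot 3; A→slot 2; D skipped; H skipped; G skipped; B skipped; F skipped.
Profit = 71 + 58 + 64 = 193

193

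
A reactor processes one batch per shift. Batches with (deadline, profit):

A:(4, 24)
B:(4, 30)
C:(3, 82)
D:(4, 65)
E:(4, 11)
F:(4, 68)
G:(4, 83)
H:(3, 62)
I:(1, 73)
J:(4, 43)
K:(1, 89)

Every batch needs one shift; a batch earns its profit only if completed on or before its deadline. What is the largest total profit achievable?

322

Sort by profit descending; place each in the latest free slot ≤ its deadline.
Profit order: K=89 G=83 C=82 I=73 F=68 D=65 H=62 J=43 B=30 A=24 E=11
Assign: K→slot 1, G→slot 4, C→slot 3, I skipped, F→slot 2, D skipped, H skipped, J skipped, B skipped, A skipped, E skipped.
Slots: [1:K] [2:F] [3:C] [4:G]
Profit = 89 + 68 + 82 + 83 = 322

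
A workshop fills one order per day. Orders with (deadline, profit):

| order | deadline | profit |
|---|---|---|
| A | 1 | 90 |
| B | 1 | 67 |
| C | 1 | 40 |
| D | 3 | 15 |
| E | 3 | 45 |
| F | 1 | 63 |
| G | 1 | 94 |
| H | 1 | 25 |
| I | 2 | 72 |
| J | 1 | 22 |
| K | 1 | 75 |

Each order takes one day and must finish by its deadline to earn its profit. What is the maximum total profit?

Take jobs in profit order; each goes to the latest open slot no later than its deadline.
Profit order: G=94 A=90 K=75 I=72 B=67 F=63 E=45 C=40 H=25 J=22 D=15
Assign: G→slot 1, A skipped, K skipped, I→slot 2, B skipped, F skipped, E→slot 3, C skipped, H skipped, J skipped, D skipped.
Slots: [1:G] [2:I] [3:E]
Profit = 94 + 72 + 45 = 211

211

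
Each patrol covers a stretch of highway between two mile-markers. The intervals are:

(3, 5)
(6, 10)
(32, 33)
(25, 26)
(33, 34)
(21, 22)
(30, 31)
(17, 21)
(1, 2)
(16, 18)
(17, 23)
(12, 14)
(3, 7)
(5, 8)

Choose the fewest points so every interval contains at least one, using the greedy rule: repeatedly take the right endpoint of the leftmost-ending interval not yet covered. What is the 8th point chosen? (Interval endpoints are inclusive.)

31

Sort by right endpoint; whenever an interval is uncovered, place a point at its right end.
Sorted: [1,2] [3,5] [3,7] [5,8] [6,10] [12,14] [16,18] [17,21] [21,22] [17,23] [25,26] [30,31] [32,33] [33,34]
{[1,2]} hit by 2; {[3,5],[3,7],[5,8]} hit by 5; {[6,10]} hit by 10; {[12,14]} hit by 14; {[16,18],[17,21]} hit by 18; {[21,22],[17,23]} hit by 22; {[25,26]} hit by 26; {[30,31]} hit by 31; {[32,33],[33,34]} hit by 33.
Points: 2, 5, 10, 14, 18, 22, 26, 31, 33 (9 total).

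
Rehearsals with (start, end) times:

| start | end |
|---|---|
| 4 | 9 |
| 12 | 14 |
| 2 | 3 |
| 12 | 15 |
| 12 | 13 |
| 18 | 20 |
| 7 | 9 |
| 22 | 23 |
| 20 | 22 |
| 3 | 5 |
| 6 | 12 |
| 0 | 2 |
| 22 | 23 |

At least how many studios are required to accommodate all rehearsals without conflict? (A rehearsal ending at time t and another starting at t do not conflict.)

3

Events (time:±→running): 0:+→1 2:-→0 2:+→1 3:-→0 3:+→1 4:+→2 5:-→1 6:+→2 7:+→3 … peak 3.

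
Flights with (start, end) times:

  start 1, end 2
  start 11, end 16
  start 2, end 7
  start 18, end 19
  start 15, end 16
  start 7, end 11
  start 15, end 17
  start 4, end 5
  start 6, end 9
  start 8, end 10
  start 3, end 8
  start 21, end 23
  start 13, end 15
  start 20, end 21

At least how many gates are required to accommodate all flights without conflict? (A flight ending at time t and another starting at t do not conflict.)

The answer is the maximum number of intervals overlapping at any instant.
starts: [1, 2, 3, 4, 6, 7, 8, 11, 13, 15, 15, 18, 20, 21]
ends:   [2, 5, 7, 8, 9, 10, 11, 15, 16, 16, 17, 19, 21, 23]
s1→1 e2→0 s2→1 s3→2 s4→3  — peak 3.

3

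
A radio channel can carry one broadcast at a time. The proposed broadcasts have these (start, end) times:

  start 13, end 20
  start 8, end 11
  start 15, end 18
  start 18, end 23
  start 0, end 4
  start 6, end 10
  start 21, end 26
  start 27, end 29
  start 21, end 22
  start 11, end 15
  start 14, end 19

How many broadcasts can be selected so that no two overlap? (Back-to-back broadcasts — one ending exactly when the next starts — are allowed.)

6

Sort by end time and greedily take each interval whose start is ≥ the last chosen end.
By end time: (0,4), (6,10), (8,11), (11,15), (15,18), (14,19), (13,20), (21,22), (18,23), (21,26), (27,29).
Pick (0,4); next start ≥ 4 → (6,10); next start ≥ 10 → (11,15); next start ≥ 15 → (15,18); next start ≥ 18 → (21,22); next start ≥ 22 → (27,29).
Selected 6 broadcasts.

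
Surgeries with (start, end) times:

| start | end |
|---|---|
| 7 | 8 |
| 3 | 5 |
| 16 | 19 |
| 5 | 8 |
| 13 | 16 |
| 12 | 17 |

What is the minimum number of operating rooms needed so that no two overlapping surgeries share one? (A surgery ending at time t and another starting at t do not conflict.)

2

starts: [3, 5, 7, 12, 13, 16]
ends:   [5, 8, 8, 16, 17, 19]
s3→1 e5→0 s5→1 s7→2  — peak 2.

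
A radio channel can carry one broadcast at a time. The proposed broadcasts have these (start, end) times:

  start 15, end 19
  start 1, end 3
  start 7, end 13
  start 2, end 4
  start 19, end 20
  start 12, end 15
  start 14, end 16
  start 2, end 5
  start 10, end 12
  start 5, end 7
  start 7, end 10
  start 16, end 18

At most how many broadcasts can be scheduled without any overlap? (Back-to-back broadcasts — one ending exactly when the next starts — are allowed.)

7

Sorted by end: (1,3)  (2,4)  (2,5)  (5,7)  (7,10)  (10,12)  (7,13)  (12,15)  (14,16)  (16,18)  (15,19)  (19,20)
take (1,3); skip (2,5); take (5,7); take (7,10); take (10,12); take (12,15); skip (14,16); take (16,18); take (19,20).
Selected 7 broadcasts.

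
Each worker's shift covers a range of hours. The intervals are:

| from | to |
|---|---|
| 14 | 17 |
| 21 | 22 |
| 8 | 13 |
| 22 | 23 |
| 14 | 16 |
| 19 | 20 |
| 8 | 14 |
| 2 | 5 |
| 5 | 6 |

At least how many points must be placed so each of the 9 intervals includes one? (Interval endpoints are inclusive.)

Sorted: [2,5] [5,6] [8,13] [8,14] [14,16] [14,17] [19,20] [21,22] [22,23]
{[2,5],[5,6]} hit by 5; {[8,13],[8,14]} hit by 13; {[14,16],[14,17]} hit by 16; {[19,20]} hit by 20; {[21,22],[22,23]} hit by 22.
Points: 5, 13, 16, 20, 22 (5 total).

5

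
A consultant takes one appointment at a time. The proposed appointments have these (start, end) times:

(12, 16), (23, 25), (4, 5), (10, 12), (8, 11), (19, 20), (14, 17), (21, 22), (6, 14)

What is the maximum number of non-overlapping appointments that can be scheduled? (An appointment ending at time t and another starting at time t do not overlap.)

6

Sort by end time and greedily take each interval whose start is ≥ the last chosen end.
Sorted by end: (4,5)  (8,11)  (10,12)  (6,14)  (12,16)  (14,17)  (19,20)  (21,22)  (23,25)
take (4,5); take (8,11); skip (10,12); take (12,16); take (19,20); take (21,22); take (23,25).
Selected 6 appointments.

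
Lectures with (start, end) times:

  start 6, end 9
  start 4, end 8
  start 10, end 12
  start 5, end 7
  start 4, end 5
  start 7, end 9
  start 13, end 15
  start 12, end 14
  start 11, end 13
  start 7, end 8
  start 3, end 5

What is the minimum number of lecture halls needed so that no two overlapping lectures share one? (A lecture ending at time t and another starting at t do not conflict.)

starts: [3, 4, 4, 5, 6, 7, 7, 10, 11, 12, 13]
ends:   [5, 5, 7, 8, 8, 9, 9, 12, 13, 14, 15]
s3→1 s4→2 s4→3 e5→2 e5→1 s5→2 s6→3 e7→2 s7→3 s7→4  — peak 4.

4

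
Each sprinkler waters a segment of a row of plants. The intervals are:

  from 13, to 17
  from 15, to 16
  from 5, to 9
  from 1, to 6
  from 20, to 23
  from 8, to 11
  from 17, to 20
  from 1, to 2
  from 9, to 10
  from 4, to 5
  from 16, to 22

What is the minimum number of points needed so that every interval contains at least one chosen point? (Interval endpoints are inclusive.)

5

By right end: [1,2]  [4,5]  [1,6]  [5,9]  [9,10]  [8,11]  [15,16]  [13,17]  [17,20]  [16,22]  [20,23]
[1,2] uncovered → point at 2; [4,5] uncovered → point at 5; [9,10] uncovered → point at 10; [15,16] uncovered → point at 16; [17,20] uncovered → point at 20.
Points: 2, 5, 10, 16, 20 (5 total).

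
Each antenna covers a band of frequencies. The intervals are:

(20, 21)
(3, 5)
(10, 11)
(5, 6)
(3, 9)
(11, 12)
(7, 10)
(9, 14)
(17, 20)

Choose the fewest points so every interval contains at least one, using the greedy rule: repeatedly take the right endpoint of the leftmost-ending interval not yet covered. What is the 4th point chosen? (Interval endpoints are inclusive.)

20

Process intervals by earliest right end; each time one isn't hit yet, stab at its right endpoint.
Sorted: [3,5] [5,6] [3,9] [7,10] [10,11] [11,12] [9,14] [17,20] [20,21]
{[3,5],[5,6],[3,9]} hit by 5; {[7,10],[10,11]} hit by 10; {[11,12],[9,14]} hit by 12; {[17,20],[20,21]} hit by 20.
Points: 5, 10, 12, 20 (4 total).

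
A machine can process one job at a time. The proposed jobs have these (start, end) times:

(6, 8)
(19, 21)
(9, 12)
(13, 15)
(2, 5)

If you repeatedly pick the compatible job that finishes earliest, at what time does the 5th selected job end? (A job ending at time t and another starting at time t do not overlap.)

Order by finish time; keep every interval that doesn't clash with the previous kept one.
Sorted by end: (2,5)  (6,8)  (9,12)  (13,15)  (19,21)
take (2,5); take (6,8); take (9,12); take (13,15); take (19,21).
Selected: (2,5) (6,8) (9,12) (13,15) (19,21)

21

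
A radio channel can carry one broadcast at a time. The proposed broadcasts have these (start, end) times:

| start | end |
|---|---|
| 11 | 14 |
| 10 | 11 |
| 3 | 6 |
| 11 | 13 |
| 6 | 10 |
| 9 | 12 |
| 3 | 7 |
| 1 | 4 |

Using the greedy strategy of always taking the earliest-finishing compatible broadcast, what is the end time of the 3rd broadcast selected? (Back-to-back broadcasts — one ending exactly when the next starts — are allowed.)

Sort by end time and greedily take each interval whose start is ≥ the last chosen end.
By end time: (1,4), (3,6), (3,7), (6,10), (10,11), (9,12), (11,13), (11,14).
Pick (1,4); next start ≥ 4 → (6,10); next start ≥ 10 → (10,11); next start ≥ 11 → (11,13).
Selected: (1,4) (6,10) (10,11) (11,13)

11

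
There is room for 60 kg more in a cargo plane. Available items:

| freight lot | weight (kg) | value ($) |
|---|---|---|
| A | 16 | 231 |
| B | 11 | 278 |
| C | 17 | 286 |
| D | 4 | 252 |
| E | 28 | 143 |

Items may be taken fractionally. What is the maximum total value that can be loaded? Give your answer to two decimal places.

1108.29

Order: D (252/4=63.00) > B (278/11=25.27) > C (286/17=16.82) > A (231/16=14.44) > E (143/28=5.11)
Fill: take D (4 @ 252) → take B (11 @ 278) → take C (17 @ 286) → take A (16 @ 231) → take 12/28 of E → 61.29; 60/60 used.
Total value = 1108.29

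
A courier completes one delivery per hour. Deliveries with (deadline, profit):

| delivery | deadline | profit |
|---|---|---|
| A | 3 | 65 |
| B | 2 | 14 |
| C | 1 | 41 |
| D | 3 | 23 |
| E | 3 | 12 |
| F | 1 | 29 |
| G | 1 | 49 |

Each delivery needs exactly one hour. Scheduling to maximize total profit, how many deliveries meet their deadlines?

3

Take jobs in profit order; each goes to the latest open slot no later than its deadline.
By profit: A(d3,65), G(d1,49), C(d1,41), F(d1,29), D(d3,23), B(d2,14), E(d3,12)
A→slot 3; G→slot 1; C skipped; F skipped; D→slot 2; B skipped; E skipped.
3 of 7 scheduled.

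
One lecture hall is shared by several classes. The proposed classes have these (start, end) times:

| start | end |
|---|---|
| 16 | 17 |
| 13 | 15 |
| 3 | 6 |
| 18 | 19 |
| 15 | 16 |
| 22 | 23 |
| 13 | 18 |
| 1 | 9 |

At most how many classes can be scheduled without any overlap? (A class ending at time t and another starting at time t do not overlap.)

By end time: (3,6), (1,9), (13,15), (15,16), (16,17), (13,18), (18,19), (22,23).
Pick (3,6); next start ≥ 6 → (13,15); next start ≥ 15 → (15,16); next start ≥ 16 → (16,17); next start ≥ 17 → (18,19); next start ≥ 19 → (22,23).
Selected 6 classes.

6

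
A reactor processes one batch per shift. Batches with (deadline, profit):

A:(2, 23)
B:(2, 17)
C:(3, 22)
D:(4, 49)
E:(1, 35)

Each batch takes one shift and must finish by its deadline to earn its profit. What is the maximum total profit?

Take jobs in profit order; each goes to the latest open slot no later than its deadline.
Profit order: D=49 E=35 A=23 C=22 B=17
Assign: D→slot 4, E→slot 1, A→slot 2, C→slot 3, B skipped.
Slots: [1:E] [2:A] [3:C] [4:D]
Profit = 35 + 23 + 22 + 49 = 129

129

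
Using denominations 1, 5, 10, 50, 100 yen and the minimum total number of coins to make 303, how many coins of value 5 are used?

0

Greedy: take as many of the largest coin as possible, then repeat with the remainder.
303 − 3×100→3 − 3×1→0
Count of 5: 0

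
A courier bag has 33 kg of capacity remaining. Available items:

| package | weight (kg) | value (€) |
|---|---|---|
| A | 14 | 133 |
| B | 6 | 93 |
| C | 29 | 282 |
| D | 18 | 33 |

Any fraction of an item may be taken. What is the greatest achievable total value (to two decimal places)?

Order: B (93/6=15.50) > C (282/29=9.72) > A (133/14=9.50) > D (33/18=1.83)
Fill: take B (6 @ 93) → take 27/29 of C → 262.55; 33/33 used.
Total value = 355.55

355.55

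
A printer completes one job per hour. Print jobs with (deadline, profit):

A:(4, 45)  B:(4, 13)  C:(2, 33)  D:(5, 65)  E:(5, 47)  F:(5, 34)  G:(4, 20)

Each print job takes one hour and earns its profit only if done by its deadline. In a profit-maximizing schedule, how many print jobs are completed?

5

Take jobs in profit order; each goes to the latest open slot no later than its deadline.
Profit order: D=65 E=47 A=45 F=34 C=33 G=20 B=13
Assign: D→slot 5, E→slot 4, A→slot 3, F→slot 2, C→slot 1, G skipped, B skipped.
Slots: [1:C] [2:F] [3:A] [4:E] [5:D]
5 of 7 scheduled.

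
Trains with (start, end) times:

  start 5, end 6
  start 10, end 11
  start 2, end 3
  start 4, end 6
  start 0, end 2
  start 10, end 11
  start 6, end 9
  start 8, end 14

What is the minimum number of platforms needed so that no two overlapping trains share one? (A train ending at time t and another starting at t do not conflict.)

3

Count concurrent intervals with a sweep; the peak is the room count.
Events (time:±→running): 0:+→1 2:-→0 2:+→1 3:-→0 4:+→1 5:+→2 6:-→1 6:-→0 6:+→1 8:+→2 9:-→1 10:+→2 10:+→3 … peak 3.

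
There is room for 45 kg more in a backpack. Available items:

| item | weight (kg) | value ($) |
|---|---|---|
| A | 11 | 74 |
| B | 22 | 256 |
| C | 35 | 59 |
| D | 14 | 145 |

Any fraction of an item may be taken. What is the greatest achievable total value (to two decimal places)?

Order: B (256/22=11.64) > D (145/14=10.36) > A (74/11=6.73) > C (59/35=1.69)
Fill: take B (22 @ 256) → take D (14 @ 145) → take 9/11 of A → 60.55; 45/45 used.
Total value = 461.55

461.55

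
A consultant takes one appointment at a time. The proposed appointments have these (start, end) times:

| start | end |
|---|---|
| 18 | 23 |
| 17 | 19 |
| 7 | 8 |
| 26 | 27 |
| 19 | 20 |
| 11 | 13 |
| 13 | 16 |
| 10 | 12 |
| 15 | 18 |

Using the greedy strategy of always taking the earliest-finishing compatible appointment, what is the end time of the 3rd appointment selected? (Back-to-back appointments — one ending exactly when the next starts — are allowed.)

Order by finish time; keep every interval that doesn't clash with the previous kept one.
Sorted by end: (7,8)  (10,12)  (11,13)  (13,16)  (15,18)  (17,19)  (19,20)  (18,23)  (26,27)
take (7,8); take (10,12); take (13,16); take (17,19); take (19,20); skip (18,23); take (26,27).
Selected: (7,8) (10,12) (13,16) (17,19) (19,20) (26,27)

16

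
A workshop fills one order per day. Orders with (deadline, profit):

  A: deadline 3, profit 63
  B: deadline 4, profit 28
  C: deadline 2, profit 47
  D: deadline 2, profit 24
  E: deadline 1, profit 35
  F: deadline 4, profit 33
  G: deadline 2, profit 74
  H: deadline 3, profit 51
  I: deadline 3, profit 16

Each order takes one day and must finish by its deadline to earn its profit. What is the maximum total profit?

Sort by profit descending; place each in the latest free slot ≤ its deadline.
Profit order: G=74 A=63 H=51 C=47 E=35 F=33 B=28 D=24 I=16
Assign: G→slot 2, A→slot 3, H→slot 1, C skipped, E skipped, F→slot 4, B skipped, D skipped, I skipped.
Slots: [1:H] [2:G] [3:A] [4:F]
Profit = 51 + 74 + 63 + 33 = 221

221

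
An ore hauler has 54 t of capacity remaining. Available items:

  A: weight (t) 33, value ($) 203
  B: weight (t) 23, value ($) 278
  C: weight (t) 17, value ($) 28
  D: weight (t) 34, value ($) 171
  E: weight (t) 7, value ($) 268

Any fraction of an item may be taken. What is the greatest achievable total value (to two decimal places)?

693.64

Ratios (sorted): E 38.29, B 12.09, A 6.15, D 5.03, C 1.65
take E (7 @ 268); take B (23 @ 278); take 24/33 of A → 147.64. Capacity used 54/54.
Total value = 693.64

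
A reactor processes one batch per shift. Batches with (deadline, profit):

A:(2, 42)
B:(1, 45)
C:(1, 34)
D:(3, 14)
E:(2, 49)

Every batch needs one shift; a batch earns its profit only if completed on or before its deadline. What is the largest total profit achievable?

Profit order: E=49 B=45 A=42 C=34 D=14
Assign: E→slot 2, B→slot 1, A skipped, C skipped, D→slot 3.
Slots: [1:B] [2:E] [3:D]
Profit = 45 + 49 + 14 = 108

108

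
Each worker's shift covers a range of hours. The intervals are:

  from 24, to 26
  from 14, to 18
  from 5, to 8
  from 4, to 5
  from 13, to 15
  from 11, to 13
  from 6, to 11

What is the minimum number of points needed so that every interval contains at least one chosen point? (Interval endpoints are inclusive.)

4

Sort by right endpoint; whenever an interval is uncovered, place a point at its right end.
Sorted: [4,5] [5,8] [6,11] [11,13] [13,15] [14,18] [24,26]
{[4,5],[5,8]} hit by 5; {[6,11],[11,13]} hit by 11; {[13,15],[14,18]} hit by 15; {[24,26]} hit by 26.
Points: 5, 11, 15, 26 (4 total).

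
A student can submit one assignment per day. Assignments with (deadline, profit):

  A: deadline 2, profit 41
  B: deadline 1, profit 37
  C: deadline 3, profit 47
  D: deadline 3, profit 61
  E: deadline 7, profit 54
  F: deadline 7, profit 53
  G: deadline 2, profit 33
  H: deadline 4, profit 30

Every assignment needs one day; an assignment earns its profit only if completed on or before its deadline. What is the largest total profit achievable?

286

Profit order: D=61 E=54 F=53 C=47 A=41 B=37 G=33 H=30
Assign: D→slot 3, E→slot 7, F→slot 6, C→slot 2, A→slot 1, B skipped, G skipped, H→slot 4.
Slots: [1:A] [2:C] [3:D] [4:H] [6:F] [7:E]
Profit = 41 + 47 + 61 + 30 + 53 + 54 = 286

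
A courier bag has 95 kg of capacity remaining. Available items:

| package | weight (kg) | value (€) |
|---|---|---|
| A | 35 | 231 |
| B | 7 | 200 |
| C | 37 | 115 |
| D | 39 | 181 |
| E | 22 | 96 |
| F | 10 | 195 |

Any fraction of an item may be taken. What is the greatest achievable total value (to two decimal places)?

824.45

Sort by value per unit weight and fill in that order.
Order: B (200/7=28.57) > F (195/10=19.50) > A (231/35=6.60) > D (181/39=4.64) > E (96/22=4.36) > C (115/37=3.11)
Fill: take B (7 @ 200) → take F (10 @ 195) → take A (35 @ 231) → take D (39 @ 181) → take 4/22 of E → 17.45; 95/95 used.
Total value = 824.45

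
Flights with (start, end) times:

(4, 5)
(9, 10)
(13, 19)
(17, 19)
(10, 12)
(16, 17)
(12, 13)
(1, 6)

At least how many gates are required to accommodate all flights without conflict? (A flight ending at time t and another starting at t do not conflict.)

Count concurrent intervals with a sweep; the peak is the room count.
Events (time:±→running): 1:+→1 4:+→2 … peak 2.

2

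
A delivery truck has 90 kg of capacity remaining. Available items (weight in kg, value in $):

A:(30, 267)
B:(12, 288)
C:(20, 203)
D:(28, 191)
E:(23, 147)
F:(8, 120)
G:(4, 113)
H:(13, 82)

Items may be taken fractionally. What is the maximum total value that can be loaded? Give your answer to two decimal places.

1100.14

Sort by value per unit weight and fill in that order.
Order: G (113/4=28.25) > B (288/12=24.00) > F (120/8=15.00) > C (203/20=10.15) > A (267/30=8.90) > D (191/28=6.82) > E (147/23=6.39) > H (82/13=6.31)
Fill: take G (4 @ 113) → take B (12 @ 288) → take F (8 @ 120) → take C (20 @ 203) → take A (30 @ 267) → take 16/28 of D → 109.14; 90/90 used.
Total value = 1100.14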